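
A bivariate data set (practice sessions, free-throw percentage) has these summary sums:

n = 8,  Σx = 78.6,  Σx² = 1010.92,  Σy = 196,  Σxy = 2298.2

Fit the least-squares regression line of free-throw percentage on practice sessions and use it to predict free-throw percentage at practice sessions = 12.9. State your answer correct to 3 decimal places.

29.299

Sxx = Σx² − (Σx)²/n = 1010.92 − 772.245 = 238.675
Sxy = Σxy − (Σx)(Σy)/n = 2298.2 − 1925.7 = 372.5
b = Sxy/Sxx = 372.5/238.675 = 1.560700
a = ȳ − b·x̄ = 24.5 − 1.560700·9.825 = 9.166125
ŷ(12.9) = a + b·12.9 = 9.166125 + 1.560700·12.9 = 29.299152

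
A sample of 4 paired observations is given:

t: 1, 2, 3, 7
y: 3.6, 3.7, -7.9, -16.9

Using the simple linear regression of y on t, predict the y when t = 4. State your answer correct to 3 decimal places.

-7.054

n = 4, Σx = 13, Σy = -17.5, Σxy = -131, Σx² = 63
Sxx = Σx² − (Σx)²/n = 63 − 42.25 = 20.75
Sxy = Σxy − (Σx)(Σy)/n = -131 − (-56.875) = -74.125
b = Sxy/Sxx = -74.125/20.75 = -3.572289
a = ȳ − b·x̄ = -4.375 − (-3.572289)·3.25 = 7.234940
ŷ(4) = a + b·4 = 7.234940 + (-3.572289)·4 = -7.054217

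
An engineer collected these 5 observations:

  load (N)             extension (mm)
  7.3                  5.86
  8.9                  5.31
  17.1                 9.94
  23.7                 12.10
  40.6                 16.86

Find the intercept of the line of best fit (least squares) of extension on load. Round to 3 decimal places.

n = 5, Σx = 97.6, Σy = 50.07, Σxy = 1231.297, Σx² = 2634.96
Sxx = Σx² − (Σx)²/n = 2634.96 − 1905.152 = 729.808
Sxy = Σxy − (Σx)(Σy)/n = 1231.297 − 977.3664 = 253.9306
b = Sxy/Sxx = 253.9306/729.808 = 0.347942
a = ȳ − b·x̄ = 10.014 − 0.347942·19.52 = 3.222179

3.222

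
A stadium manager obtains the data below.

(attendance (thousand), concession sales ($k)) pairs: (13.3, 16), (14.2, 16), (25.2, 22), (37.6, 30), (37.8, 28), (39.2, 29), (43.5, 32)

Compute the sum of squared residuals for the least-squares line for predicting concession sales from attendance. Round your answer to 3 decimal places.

n = 7, Σx = 210.8, Σy = 173, Σxy = 5709.6, Σx² = 7285.06, Σy² = 4545
Sxx = Σx² − (Σx)²/n = 7285.06 − 6348.091429 = 936.968571
Sxy = Σxy − (Σx)(Σy)/n = 5709.6 − 5209.771429 = 499.828571
Syy = Σy² − (Σy)²/n = 4545 − 4275.571429 = 269.428571
b = Sxy/Sxx = 499.828571/936.968571 = 0.533453
SSE = Syy − b·Sxy = 269.428571 − 0.533453·499.828571 = 2.793587

2.794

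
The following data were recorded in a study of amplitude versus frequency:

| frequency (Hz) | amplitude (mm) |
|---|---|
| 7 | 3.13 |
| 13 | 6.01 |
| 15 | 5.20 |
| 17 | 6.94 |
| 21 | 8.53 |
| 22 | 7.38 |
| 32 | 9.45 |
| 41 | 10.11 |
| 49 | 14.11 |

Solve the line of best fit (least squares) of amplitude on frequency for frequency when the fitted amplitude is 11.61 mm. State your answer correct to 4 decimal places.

n = 9, Σx = 217, Σy = 70.86, Σxy = 2045.81, Σx² = 6763
Sxx = Σx² − (Σx)²/n = 6763 − 5232.111111 = 1530.888889
Sxy = Σxy − (Σx)(Σy)/n = 2045.81 − 1708.513333 = 337.296667
b = Sxy/Sxx = 337.296667/1530.888889 = 0.220327
a = ȳ − b·x̄ = 7.873333 − 0.220327·24.111111 = 2.560997
Set a + b·x = 11.61: x = (11.61 − 2.560997) / 0.220327 = 41.070726

41.0707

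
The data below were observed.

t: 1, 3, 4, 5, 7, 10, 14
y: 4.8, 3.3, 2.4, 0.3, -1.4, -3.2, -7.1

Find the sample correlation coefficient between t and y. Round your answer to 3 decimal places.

-0.993

n = 7, Σx = 44, Σy = -0.9, Σxy = -115.4, Σx² = 396, Σy² = 102.39
Sxx = Σx² − (Σx)²/n = 396 − 276.571429 = 119.428571
Sxy = Σxy − (Σx)(Σy)/n = -115.4 − (-5.657143) = -109.742857
Syy = Σy² − (Σy)²/n = 102.39 − 0.115714 = 102.274286
r = Sxy/√(Sxx·Syy) = -109.742857/√(12214.471837) = -109.742857/110.519102 = -0.992976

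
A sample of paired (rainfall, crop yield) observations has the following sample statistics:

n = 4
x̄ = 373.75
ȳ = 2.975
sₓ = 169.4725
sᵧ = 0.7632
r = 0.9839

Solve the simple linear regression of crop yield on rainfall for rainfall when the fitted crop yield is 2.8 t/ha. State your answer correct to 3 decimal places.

334.254

b = r · sᵧ/sₓ = 0.9839 · 0.7632/169.4725 = 0.004431
a = ȳ − b·x̄ = 2.975 − 0.004431·373.75 = 1.318958
Set a + b·x = 2.8: x = (2.8 − 1.318958) / 0.004431 = 334.254469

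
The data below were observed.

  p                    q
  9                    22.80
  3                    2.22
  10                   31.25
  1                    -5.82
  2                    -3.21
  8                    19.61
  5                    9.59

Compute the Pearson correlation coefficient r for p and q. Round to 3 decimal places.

0.994

n = 7, Σx = 38, Σy = 76.44, Σxy = 716.95, Σx² = 284, Σy² = 2022.0276
Sxx = Σx² − (Σx)²/n = 284 − 206.285714 = 77.714286
Sxy = Σxy − (Σx)(Σy)/n = 716.95 − 414.96 = 301.99
Syy = Σy² − (Σy)²/n = 2022.0276 − 834.7248 = 1187.3028
r = Sxy/√(Sxx·Syy) = 301.99/√(92270.389029) = 301.99/303.760414 = 0.994172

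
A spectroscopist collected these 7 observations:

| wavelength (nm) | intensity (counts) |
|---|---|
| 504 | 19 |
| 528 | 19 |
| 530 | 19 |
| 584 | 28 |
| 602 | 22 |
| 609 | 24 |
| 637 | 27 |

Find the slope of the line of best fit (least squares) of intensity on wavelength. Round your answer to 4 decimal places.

n = 7, Σx = 3994, Σy = 158, Σxy = 91089, Σx² = 2293810
Sxx = Σx² − (Σx)²/n = 2293810 − 2278862.285714 = 14947.714286
Sxy = Σxy − (Σx)(Σy)/n = 91089 − 90150.285714 = 938.714286
b = Sxy/Sxx = 938.714286/14947.714286 = 0.062800

0.0628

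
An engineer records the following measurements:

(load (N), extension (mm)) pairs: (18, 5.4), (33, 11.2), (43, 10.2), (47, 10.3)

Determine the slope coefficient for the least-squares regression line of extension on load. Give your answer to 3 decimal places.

n = 4, Σx = 141, Σy = 37.1, Σxy = 1389.5, Σx² = 5471
Sxx = Σx² − (Σx)²/n = 5471 − 4970.25 = 500.75
Sxy = Σxy − (Σx)(Σy)/n = 1389.5 − 1307.775 = 81.725
b = Sxy/Sxx = 81.725/500.75 = 0.163205

0.163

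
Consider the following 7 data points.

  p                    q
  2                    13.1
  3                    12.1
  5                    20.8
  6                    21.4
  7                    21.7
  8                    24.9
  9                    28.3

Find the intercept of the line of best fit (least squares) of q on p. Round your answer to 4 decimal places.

7.6391

n = 7, Σx = 40, Σy = 142.3, Σxy = 900.7, Σx² = 268
Sxx = Σx² − (Σx)²/n = 268 − 228.571429 = 39.428571
Sxy = Σxy − (Σx)(Σy)/n = 900.7 − 813.142857 = 87.557143
b = Sxy/Sxx = 87.557143/39.428571 = 2.220652
a = ȳ − b·x̄ = 20.328571 − 2.220652·5.714286 = 7.639130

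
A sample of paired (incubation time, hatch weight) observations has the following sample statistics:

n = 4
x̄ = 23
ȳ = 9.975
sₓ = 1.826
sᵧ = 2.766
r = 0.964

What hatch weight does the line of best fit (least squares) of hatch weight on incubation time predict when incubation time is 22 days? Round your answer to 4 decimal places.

b = r · sᵧ/sₓ = 0.964 · 2.766/1.826 = 1.460254
a = ȳ − b·x̄ = 9.975 − 1.460254·23 = -23.610844
ŷ(22) = a + b·22 = -23.610844 + 1.460254·22 = 8.514746

8.5147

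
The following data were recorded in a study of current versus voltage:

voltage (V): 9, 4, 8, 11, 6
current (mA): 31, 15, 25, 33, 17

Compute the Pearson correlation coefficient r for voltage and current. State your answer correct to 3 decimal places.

0.967

n = 5, Σx = 38, Σy = 121, Σxy = 1004, Σx² = 318, Σy² = 3189
Sxx = Σx² − (Σx)²/n = 318 − 288.8 = 29.2
Sxy = Σxy − (Σx)(Σy)/n = 1004 − 919.6 = 84.4
Syy = Σy² − (Σy)²/n = 3189 − 2928.2 = 260.8
r = Sxy/√(Sxx·Syy) = 84.4/√(7615.36) = 84.4/87.266030 = 0.967158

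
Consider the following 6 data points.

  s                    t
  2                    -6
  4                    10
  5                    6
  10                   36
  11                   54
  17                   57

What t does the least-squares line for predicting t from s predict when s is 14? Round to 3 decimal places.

52.495

n = 6, Σx = 49, Σy = 157, Σxy = 1981, Σx² = 555
Sxx = Σx² − (Σx)²/n = 555 − 400.166667 = 154.833333
Sxy = Σxy − (Σx)(Σy)/n = 1981 − 1282.166667 = 698.833333
b = Sxy/Sxx = 698.833333/154.833333 = 4.513455
a = ȳ − b·x̄ = 26.166667 − 4.513455·8.166667 = -10.693219
ŷ(14) = a + b·14 = -10.693219 + 4.513455·14 = 52.495156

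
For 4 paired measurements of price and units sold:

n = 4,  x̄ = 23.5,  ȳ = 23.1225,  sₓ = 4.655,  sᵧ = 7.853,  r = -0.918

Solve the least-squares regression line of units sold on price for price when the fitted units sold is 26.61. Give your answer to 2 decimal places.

21.25

b = r · sᵧ/sₓ = -0.918 · 7.853/4.655 = -1.548669
a = ȳ − b·x̄ = 23.1225 − (-1.548669)·23.5 = 59.516221
Set a + b·x = 26.61: x = (26.61 − 59.516221) / (-1.548669) = 21.248066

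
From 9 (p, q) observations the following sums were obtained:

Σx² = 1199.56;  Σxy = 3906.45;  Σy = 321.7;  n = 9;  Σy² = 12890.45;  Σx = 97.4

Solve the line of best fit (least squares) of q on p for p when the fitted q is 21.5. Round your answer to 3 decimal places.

Sxx = Σx² − (Σx)²/n = 1199.56 − 1054.084444 = 145.475556
Sxy = Σxy − (Σx)(Σy)/n = 3906.45 − 3481.508889 = 424.941111
b = Sxy/Sxx = 424.941111/145.475556 = 2.921048
a = ȳ − b·x̄ = 35.744444 − 2.921048·10.822222 = 4.132212
Set a + b·x = 21.5: x = (21.5 − 4.132212) / 2.921048 = 5.945738

5.946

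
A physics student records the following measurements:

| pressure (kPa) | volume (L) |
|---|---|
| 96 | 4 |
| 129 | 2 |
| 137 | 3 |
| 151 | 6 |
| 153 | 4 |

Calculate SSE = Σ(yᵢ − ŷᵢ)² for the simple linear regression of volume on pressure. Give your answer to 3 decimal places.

8.039

n = 5, Σx = 666, Σy = 19, Σxy = 2571, Σx² = 90836, Σy² = 81
Sxx = Σx² − (Σx)²/n = 90836 − 88711.2 = 2124.8
Sxy = Σxy − (Σx)(Σy)/n = 2571 − 2530.8 = 40.2
Syy = Σy² − (Σy)²/n = 81 − 72.2 = 8.8
b = Sxy/Sxx = 40.2/2124.8 = 0.018919
SSE = Syy − b·Sxy = 8.8 − 0.018919·40.2 = 8.039439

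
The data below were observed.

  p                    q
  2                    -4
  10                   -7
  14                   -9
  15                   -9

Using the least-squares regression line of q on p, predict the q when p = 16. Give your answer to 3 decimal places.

-9.542

n = 4, Σx = 41, Σy = -29, Σxy = -339, Σx² = 525
Sxx = Σx² − (Σx)²/n = 525 − 420.25 = 104.75
Sxy = Σxy − (Σx)(Σy)/n = -339 − (-297.25) = -41.75
b = Sxy/Sxx = -41.75/104.75 = -0.398568
a = ȳ − b·x̄ = -7.25 − (-0.398568)·10.25 = -3.164678
ŷ(16) = a + b·16 = -3.164678 + (-0.398568)·16 = -9.541766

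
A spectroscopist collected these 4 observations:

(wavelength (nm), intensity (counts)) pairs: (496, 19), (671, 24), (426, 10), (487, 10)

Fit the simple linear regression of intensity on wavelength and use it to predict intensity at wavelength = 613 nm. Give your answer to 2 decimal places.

n = 4, Σx = 2080, Σy = 63, Σxy = 34658, Σx² = 1114902
Sxx = Σx² − (Σx)²/n = 1114902 − 1081600 = 33302
Sxy = Σxy − (Σx)(Σy)/n = 34658 − 32760 = 1898
b = Sxy/Sxx = 1898/33302 = 0.056994
a = ȳ − b·x̄ = 15.75 − 0.056994·520 = -13.886658
ŷ(613) = a + b·613 = -13.886658 + 0.056994·613 = 21.050402

21.05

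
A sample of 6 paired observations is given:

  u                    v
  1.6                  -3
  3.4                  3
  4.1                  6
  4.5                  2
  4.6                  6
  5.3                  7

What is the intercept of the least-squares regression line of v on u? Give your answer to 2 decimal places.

n = 6, Σx = 23.5, Σy = 21, Σxy = 103.7, Σx² = 100.43
Sxx = Σx² − (Σx)²/n = 100.43 − 92.041667 = 8.388333
Sxy = Σxy − (Σx)(Σy)/n = 103.7 − 82.25 = 21.45
b = Sxy/Sxx = 21.45/8.388333 = 2.557123
a = ȳ − b·x̄ = 3.5 − 2.557123·3.916667 = -6.515398

-6.52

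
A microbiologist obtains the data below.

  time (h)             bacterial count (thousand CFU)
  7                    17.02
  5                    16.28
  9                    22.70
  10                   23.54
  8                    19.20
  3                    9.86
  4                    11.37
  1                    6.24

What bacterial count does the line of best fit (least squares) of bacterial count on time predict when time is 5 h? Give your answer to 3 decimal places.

14.078

n = 8, Σx = 47, Σy = 126.21, Σxy = 875.14, Σx² = 345
Sxx = Σx² − (Σx)²/n = 345 − 276.125 = 68.875
Sxy = Σxy − (Σx)(Σy)/n = 875.14 − 741.48375 = 133.65625
b = Sxy/Sxx = 133.65625/68.875 = 1.940563
a = ȳ − b·x̄ = 15.77625 − 1.940563·5.875 = 4.375445
ŷ(5) = a + b·5 = 4.375445 + 1.940563·5 = 14.078258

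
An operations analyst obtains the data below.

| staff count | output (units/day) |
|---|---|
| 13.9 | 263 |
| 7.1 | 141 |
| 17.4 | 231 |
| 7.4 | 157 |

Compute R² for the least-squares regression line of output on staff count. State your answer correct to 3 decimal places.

n = 4, Σx = 45.8, Σy = 792, Σxy = 9838, Σx² = 601.14, Σy² = 167060
Sxx = Σx² − (Σx)²/n = 601.14 − 524.41 = 76.73
Sxy = Σxy − (Σx)(Σy)/n = 9838 − 9068.4 = 769.6
Syy = Σy² − (Σy)²/n = 167060 − 156816 = 10244
R² = Sxy²/(Sxx·Syy) = (769.6)²/(76.73·10244) = 0.753521

0.754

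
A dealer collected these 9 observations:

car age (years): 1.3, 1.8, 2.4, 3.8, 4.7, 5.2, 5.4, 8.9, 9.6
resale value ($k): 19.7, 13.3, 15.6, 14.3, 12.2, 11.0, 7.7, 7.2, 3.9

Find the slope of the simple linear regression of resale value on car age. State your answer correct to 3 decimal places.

n = 9, Σx = 43.1, Σy = 104.9, Σxy = 398.97, Σx² = 274.79
Sxx = Σx² − (Σx)²/n = 274.79 − 206.401111 = 68.388889
Sxy = Σxy − (Σx)(Σy)/n = 398.97 − 502.354444 = -103.384444
b = Sxy/Sxx = -103.384444/68.388889 = -1.511714

-1.512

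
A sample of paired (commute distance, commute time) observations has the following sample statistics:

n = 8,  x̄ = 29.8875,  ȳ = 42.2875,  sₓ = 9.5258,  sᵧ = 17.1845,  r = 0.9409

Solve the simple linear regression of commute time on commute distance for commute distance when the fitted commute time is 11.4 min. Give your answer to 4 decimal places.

11.6903

b = r · sᵧ/sₓ = 0.9409 · 17.1845/9.5258 = 1.697379
a = ȳ − b·x̄ = 42.2875 − 1.697379·29.8875 = -8.442925
Set a + b·x = 11.4: x = (11.4 − (-8.442925)) / 1.697379 = 11.690330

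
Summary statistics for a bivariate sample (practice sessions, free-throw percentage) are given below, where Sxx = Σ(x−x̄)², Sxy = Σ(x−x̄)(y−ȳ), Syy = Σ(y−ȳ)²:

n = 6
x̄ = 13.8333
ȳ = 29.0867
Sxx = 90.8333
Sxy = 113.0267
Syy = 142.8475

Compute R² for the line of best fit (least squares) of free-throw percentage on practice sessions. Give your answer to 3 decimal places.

R² = Sxy²/(Sxx·Syy) = (113.0267)²/(90.8333·142.8475) = 0.984565

0.985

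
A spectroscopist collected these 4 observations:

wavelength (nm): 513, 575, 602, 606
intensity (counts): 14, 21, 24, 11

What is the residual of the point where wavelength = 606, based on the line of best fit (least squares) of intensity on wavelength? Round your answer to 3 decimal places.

n = 4, Σx = 2296, Σy = 70, Σxy = 40371, Σx² = 1323434
Sxx = Σx² − (Σx)²/n = 1323434 − 1317904 = 5530
Sxy = Σxy − (Σx)(Σy)/n = 40371 − 40180 = 191
b = Sxy/Sxx = 191/5530 = 0.034539
a = ȳ − b·x̄ = 17.5 − 0.034539·574 = -2.325316
ŷ(606) = -2.325316 + 0.034539·606 = 18.605244
residual = y − ŷ = 11 − 18.605244 = -7.605244

-7.605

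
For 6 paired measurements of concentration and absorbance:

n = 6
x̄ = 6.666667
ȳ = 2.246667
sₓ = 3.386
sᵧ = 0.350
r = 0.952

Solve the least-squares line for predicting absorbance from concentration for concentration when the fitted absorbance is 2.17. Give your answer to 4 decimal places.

b = r · sᵧ/sₓ = 0.952 · 0.35/3.386 = 0.098405
a = ȳ − b·x̄ = 2.246667 − 0.098405·6.666667 = 1.590632
Set a + b·x = 2.17: x = (2.17 − 1.590632) / 0.098405 = 5.887572

5.8876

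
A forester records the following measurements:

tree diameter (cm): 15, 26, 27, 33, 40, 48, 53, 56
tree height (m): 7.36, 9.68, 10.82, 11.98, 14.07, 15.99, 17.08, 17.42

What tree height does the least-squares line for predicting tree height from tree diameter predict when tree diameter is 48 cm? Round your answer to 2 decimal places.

15.77

n = 8, Σx = 298, Σy = 104.4, Σxy = 4260.64, Σx² = 12568
Sxx = Σx² − (Σx)²/n = 12568 − 11100.5 = 1467.5
Sxy = Σxy − (Σx)(Σy)/n = 4260.64 − 3888.9 = 371.74
b = Sxy/Sxx = 371.74/1467.5 = 0.253315
a = ȳ − b·x̄ = 13.05 − 0.253315·37.25 = 3.614010
ŷ(48) = a + b·48 = 3.614010 + 0.253315·48 = 15.773138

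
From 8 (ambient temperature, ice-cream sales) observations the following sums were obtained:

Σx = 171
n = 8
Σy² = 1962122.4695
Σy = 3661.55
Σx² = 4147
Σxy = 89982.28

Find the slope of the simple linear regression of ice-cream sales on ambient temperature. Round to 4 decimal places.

23.8204

Sxx = Σx² − (Σx)²/n = 4147 − 3655.125 = 491.875
Sxy = Σxy − (Σx)(Σy)/n = 89982.28 − 78265.63125 = 11716.64875
b = Sxy/Sxx = 11716.64875/491.875 = 23.820379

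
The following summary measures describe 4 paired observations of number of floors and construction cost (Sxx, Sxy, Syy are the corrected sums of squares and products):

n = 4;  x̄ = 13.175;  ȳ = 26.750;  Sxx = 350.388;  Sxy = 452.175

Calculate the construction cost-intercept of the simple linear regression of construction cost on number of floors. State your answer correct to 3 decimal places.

9.748

b = Sxy/Sxx = 452.175/350.388 = 1.290498
a = ȳ − b·x̄ = 26.75 − 1.290498·13.175 = 9.747689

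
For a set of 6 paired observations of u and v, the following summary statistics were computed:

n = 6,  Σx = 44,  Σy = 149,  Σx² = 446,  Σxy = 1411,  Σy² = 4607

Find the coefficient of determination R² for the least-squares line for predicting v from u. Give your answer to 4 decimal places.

Sxx = Σx² − (Σx)²/n = 446 − 322.666667 = 123.333333
Sxy = Σxy − (Σx)(Σy)/n = 1411 − 1092.666667 = 318.333333
Syy = Σy² − (Σy)²/n = 4607 − 3700.166667 = 906.833333
R² = Sxy²/(Sxx·Syy) = (318.333333)²/(123.333333·906.833333) = 0.906059

0.9061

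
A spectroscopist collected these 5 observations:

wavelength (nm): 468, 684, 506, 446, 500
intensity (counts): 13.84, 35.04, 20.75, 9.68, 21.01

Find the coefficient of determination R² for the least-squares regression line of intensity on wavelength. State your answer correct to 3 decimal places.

n = 5, Σx = 2604, Σy = 100.32, Σxy = 55766.26, Σx² = 1391832, Σy² = 2385.0322
Sxx = Σx² − (Σx)²/n = 1391832 − 1356163.2 = 35668.8
Sxy = Σxy − (Σx)(Σy)/n = 55766.26 − 52246.656 = 3519.604
Syy = Σy² − (Σy)²/n = 2385.0322 − 2012.82048 = 372.21172
R² = Sxy²/(Sxx·Syy) = (3519.604)²/(35668.8·372.21172) = 0.933059

0.933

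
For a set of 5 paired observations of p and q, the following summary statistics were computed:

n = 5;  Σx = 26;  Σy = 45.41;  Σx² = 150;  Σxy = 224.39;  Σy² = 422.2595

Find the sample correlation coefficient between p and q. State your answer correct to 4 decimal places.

-0.9727

Sxx = Σx² − (Σx)²/n = 150 − 135.2 = 14.8
Sxy = Σxy − (Σx)(Σy)/n = 224.39 − 236.132 = -11.742
Syy = Σy² − (Σy)²/n = 422.2595 − 412.41362 = 9.84588
r = Sxy/√(Sxx·Syy) = -11.742/√(145.719024) = -11.742/12.071414 = -0.972711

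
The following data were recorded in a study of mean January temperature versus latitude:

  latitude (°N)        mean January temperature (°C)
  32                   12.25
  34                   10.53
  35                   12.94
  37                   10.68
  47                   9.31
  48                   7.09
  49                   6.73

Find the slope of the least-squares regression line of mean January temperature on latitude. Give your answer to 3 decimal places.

n = 7, Σx = 282, Σy = 69.53, Σxy = 2705.74, Σx² = 11688
Sxx = Σx² − (Σx)²/n = 11688 − 11360.571429 = 327.428571
Sxy = Σxy − (Σx)(Σy)/n = 2705.74 − 2801.065714 = -95.325714
b = Sxy/Sxx = -95.325714/327.428571 = -0.291134

-0.291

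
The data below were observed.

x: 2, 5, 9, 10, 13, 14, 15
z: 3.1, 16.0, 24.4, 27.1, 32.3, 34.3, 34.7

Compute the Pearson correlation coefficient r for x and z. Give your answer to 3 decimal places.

0.982

n = 7, Σx = 68, Σy = 171.9, Σxy = 1997.4, Σx² = 800, Σy² = 5019.25
Sxx = Σx² − (Σx)²/n = 800 − 660.571429 = 139.428571
Sxy = Σxy − (Σx)(Σy)/n = 1997.4 − 1669.885714 = 327.514286
Syy = Σy² − (Σy)²/n = 5019.25 − 4221.372857 = 797.877143
r = Sxy/√(Sxx·Syy) = 327.514286/√(111246.870204) = 327.514286/333.536910 = 0.981943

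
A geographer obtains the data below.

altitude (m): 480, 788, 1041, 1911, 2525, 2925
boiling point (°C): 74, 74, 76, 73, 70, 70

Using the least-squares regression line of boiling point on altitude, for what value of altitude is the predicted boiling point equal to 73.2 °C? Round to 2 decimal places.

1436.85

n = 6, Σx = 9670, Σy = 437, Σxy = 693951, Σx² = 20518196
Sxx = Σx² − (Σx)²/n = 20518196 − 15584816.666667 = 4933379.333333
Sxy = Σxy − (Σx)(Σy)/n = 693951 − 704298.333333 = -10347.333333
b = Sxy/Sxx = -10347.333333/4933379.333333 = -0.002097
a = ȳ − b·x̄ = 72.833333 − (-0.002097)·1611.666667 = 76.213664
Set a + b·x = 73.2: x = (73.2 − 76.213664) / (-0.002097) = 1436.848122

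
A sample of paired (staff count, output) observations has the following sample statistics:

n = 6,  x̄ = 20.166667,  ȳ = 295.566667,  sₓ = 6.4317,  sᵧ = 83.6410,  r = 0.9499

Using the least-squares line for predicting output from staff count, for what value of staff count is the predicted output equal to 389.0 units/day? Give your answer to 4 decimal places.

27.7303

b = r · sᵧ/sₓ = 0.9499 · 83.641/6.4317 = 12.352968
a = ȳ − b·x̄ = 295.566667 − 12.352968·20.166667 = 46.448470
Set a + b·x = 389.0: x = (389.0 − 46.448470) / 12.352968 = 27.730301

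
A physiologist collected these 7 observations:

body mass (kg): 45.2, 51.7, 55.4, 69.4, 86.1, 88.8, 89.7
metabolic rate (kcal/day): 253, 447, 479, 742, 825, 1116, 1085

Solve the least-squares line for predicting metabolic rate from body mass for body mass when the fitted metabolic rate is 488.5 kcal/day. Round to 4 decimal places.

56.4946

n = 7, Σx = 486.3, Σy = 4947, Σxy = 380034.7, Σx² = 35946.19
Sxx = Σx² − (Σx)²/n = 35946.19 − 33783.955714 = 2162.234286
Sxy = Σxy − (Σx)(Σy)/n = 380034.7 − 343675.157143 = 36359.542857
b = Sxy/Sxx = 36359.542857/2162.234286 = 16.815728
a = ȳ − b·x̄ = 706.714286 − 16.815728·69.471429 = -461.498336
Set a + b·x = 488.5: x = (488.5 − (-461.498336)) / 16.815728 = 56.494631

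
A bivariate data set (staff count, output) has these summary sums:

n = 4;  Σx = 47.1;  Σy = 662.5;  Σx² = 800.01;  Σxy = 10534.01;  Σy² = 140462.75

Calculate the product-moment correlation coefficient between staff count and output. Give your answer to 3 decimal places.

0.995

Sxx = Σx² − (Σx)²/n = 800.01 − 554.6025 = 245.4075
Sxy = Σxy − (Σx)(Σy)/n = 10534.01 − 7800.9375 = 2733.0725
Syy = Σy² − (Σy)²/n = 140462.75 − 109726.5625 = 30736.1875
r = Sxy/√(Sxx·Syy) = 2733.0725/√(7542890.933906) = 2733.0725/2746.432401 = 0.995136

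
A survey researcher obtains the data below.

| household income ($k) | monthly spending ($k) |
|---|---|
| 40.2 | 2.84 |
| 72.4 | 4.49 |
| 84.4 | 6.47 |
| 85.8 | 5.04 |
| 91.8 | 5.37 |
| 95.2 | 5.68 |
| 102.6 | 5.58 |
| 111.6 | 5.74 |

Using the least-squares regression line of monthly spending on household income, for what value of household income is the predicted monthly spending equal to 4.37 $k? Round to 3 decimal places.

n = 8, Σx = 684, Σy = 41.21, Σxy = 3664.538, Σx² = 61814.4
Sxx = Σx² − (Σx)²/n = 61814.4 − 58482 = 3332.4
Sxy = Σxy − (Σx)(Σy)/n = 3664.538 − 3523.455 = 141.083
b = Sxy/Sxx = 141.083/3332.4 = 0.042337
a = ȳ − b·x̄ = 5.15125 − 0.042337·85.5 = 1.531458
Set a + b·x = 4.37: x = (4.37 − 1.531458) / 0.042337 = 67.046767

67.047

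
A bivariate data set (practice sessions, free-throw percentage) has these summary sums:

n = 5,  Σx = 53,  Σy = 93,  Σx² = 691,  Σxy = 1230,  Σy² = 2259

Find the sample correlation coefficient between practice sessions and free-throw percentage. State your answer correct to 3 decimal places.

0.934

Sxx = Σx² − (Σx)²/n = 691 − 561.8 = 129.2
Sxy = Σxy − (Σx)(Σy)/n = 1230 − 985.8 = 244.2
Syy = Σy² − (Σy)²/n = 2259 − 1729.8 = 529.2
r = Sxy/√(Sxx·Syy) = 244.2/√(68372.64) = 244.2/261.481625 = 0.933909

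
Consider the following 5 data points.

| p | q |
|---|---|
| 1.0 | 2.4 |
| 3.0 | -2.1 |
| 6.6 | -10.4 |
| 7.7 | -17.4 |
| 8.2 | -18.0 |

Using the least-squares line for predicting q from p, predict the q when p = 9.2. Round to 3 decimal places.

n = 5, Σx = 26.5, Σy = -45.5, Σxy = -354.12, Σx² = 180.09
Sxx = Σx² − (Σx)²/n = 180.09 − 140.45 = 39.64
Sxy = Σxy − (Σx)(Σy)/n = -354.12 − (-241.15) = -112.97
b = Sxy/Sxx = -112.97/39.64 = -2.849899
a = ȳ − b·x̄ = -9.1 − (-2.849899)·5.3 = 6.004465
ŷ(9.2) = a + b·9.2 = 6.004465 + (-2.849899)·9.2 = -20.214606

-20.215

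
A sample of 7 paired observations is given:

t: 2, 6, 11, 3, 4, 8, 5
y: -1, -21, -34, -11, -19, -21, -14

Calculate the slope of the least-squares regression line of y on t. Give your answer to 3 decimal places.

n = 7, Σx = 39, Σy = -121, Σxy = -849, Σx² = 275
Sxx = Σx² − (Σx)²/n = 275 − 217.285714 = 57.714286
Sxy = Σxy − (Σx)(Σy)/n = -849 − (-674.142857) = -174.857143
b = Sxy/Sxx = -174.857143/57.714286 = -3.029703

-3.030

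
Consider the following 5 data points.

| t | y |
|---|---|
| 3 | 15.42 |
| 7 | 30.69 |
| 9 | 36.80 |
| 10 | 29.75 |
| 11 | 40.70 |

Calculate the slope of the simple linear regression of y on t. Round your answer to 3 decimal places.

n = 5, Σx = 40, Σy = 153.36, Σxy = 1337.49, Σx² = 360
Sxx = Σx² − (Σx)²/n = 360 − 320 = 40
Sxy = Σxy − (Σx)(Σy)/n = 1337.49 − 1226.88 = 110.61
b = Sxy/Sxx = 110.61/40 = 2.76525

2.765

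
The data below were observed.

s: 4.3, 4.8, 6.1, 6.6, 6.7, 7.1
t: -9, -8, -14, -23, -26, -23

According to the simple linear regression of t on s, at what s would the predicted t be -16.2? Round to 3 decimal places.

5.782

n = 6, Σx = 35.6, Σy = -103, Σxy = -651.8, Σx² = 217.6
Sxx = Σx² − (Σx)²/n = 217.6 − 211.226667 = 6.373333
Sxy = Σxy − (Σx)(Σy)/n = -651.8 − (-611.133333) = -40.666667
b = Sxy/Sxx = -40.666667/6.373333 = -6.380753
a = ȳ − b·x̄ = -17.166667 − (-6.380753)·5.933333 = 20.692469
Set a + b·x = -16.2: x = (-16.2 − 20.692469) / (-6.380753) = 5.781836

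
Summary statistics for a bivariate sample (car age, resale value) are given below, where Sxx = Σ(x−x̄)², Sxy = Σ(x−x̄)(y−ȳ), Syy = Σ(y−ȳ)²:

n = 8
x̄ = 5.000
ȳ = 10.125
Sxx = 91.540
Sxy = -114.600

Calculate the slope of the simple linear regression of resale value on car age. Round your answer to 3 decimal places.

-1.252

b = Sxy/Sxx = -114.6/91.54 = -1.251912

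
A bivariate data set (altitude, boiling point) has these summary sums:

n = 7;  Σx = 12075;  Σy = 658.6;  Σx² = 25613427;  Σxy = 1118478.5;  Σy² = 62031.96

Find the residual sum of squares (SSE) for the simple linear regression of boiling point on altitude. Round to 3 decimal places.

Sxx = Σx² − (Σx)²/n = 25613427 − 20829375 = 4784052
Sxy = Σxy − (Σx)(Σy)/n = 1118478.5 − 1136085 = -17606.5
Syy = Σy² − (Σy)²/n = 62031.96 − 61964.851429 = 67.108571
b = Sxy/Sxx = -17606.5/4784052 = -0.003680
SSE = Syy − b·Sxy = 67.108571 − (-0.003680)·(-17606.5) = 2.312277

2.312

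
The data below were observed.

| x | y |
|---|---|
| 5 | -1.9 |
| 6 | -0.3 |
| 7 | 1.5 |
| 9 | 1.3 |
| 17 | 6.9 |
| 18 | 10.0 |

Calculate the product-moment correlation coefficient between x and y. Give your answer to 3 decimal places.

n = 6, Σx = 62, Σy = 17.5, Σxy = 308.2, Σx² = 804, Σy² = 155.25
Sxx = Σx² − (Σx)²/n = 804 − 640.666667 = 163.333333
Sxy = Σxy − (Σx)(Σy)/n = 308.2 − 180.833333 = 127.366667
Syy = Σy² − (Σy)²/n = 155.25 − 51.041667 = 104.208333
r = Sxy/√(Sxx·Syy) = 127.366667/√(17020.694444) = 127.366667/130.463384 = 0.976264

0.976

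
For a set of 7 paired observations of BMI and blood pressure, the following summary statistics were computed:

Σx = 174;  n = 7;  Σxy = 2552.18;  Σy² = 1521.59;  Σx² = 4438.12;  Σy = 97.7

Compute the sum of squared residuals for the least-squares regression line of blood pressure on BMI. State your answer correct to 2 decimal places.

22.67

Sxx = Σx² − (Σx)²/n = 4438.12 − 4325.142857 = 112.977143
Sxy = Σxy − (Σx)(Σy)/n = 2552.18 − 2428.542857 = 123.637143
Syy = Σy² − (Σy)²/n = 1521.59 − 1363.612857 = 157.977143
b = Sxy/Sxx = 123.637143/112.977143 = 1.094355
SSE = Syy − b·Sxy = 157.977143 − 1.094355·123.637143 = 22.674172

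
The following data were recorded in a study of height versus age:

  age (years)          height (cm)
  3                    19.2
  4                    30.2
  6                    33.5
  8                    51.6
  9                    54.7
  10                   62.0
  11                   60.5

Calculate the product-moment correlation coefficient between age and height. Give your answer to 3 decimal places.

0.979

n = 7, Σx = 51, Σy = 311.7, Σxy = 2570, Σx² = 427, Σy² = 15561.83
Sxx = Σx² − (Σx)²/n = 427 − 371.571429 = 55.428571
Sxy = Σxy − (Σx)(Σy)/n = 2570 − 2270.957143 = 299.042857
Syy = Σy² − (Σy)²/n = 15561.83 − 13879.555714 = 1682.274286
r = Sxy/√(Sxx·Syy) = 299.042857/√(93246.060408) = 299.042857/305.362179 = 0.979305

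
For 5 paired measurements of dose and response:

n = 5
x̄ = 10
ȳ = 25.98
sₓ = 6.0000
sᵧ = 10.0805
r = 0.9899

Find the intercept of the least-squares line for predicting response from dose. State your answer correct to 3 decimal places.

b = r · sᵧ/sₓ = 0.9899 · 10.0805/6 = 1.663114
a = ȳ − b·x̄ = 25.98 − 1.663114·10 = 9.348855

9.349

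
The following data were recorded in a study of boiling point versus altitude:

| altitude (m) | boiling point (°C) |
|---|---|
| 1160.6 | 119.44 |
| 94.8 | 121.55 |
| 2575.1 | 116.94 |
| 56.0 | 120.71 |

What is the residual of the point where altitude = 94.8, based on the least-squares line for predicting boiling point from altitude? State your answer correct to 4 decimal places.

n = 4, Σx = 3886.5, Σy = 478.64, Σxy = 458036.958, Σx² = 7990255.41
Sxx = Σx² − (Σx)²/n = 7990255.41 − 3776220.5625 = 4214034.8475
Sxy = Σxy − (Σx)(Σy)/n = 458036.958 − 465058.59 = -7021.632
b = Sxy/Sxx = -7021.632/4214034.8475 = -0.001666
a = ȳ − b·x̄ = 119.66 − (-0.001666)·971.625 = 121.278969
ŷ(94.8) = 121.278969 + (-0.001666)·94.8 = 121.121009
residual = y − ŷ = 121.55 − 121.121009 = 0.428991

0.4290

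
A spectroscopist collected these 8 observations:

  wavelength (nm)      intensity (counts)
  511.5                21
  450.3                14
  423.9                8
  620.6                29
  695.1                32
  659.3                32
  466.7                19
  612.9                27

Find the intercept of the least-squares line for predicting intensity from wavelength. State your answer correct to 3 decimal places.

n = 8, Σx = 4440.3, Σy = 182, Σxy = 107190.7, Σx² = 2540533.71
Sxx = Σx² − (Σx)²/n = 2540533.71 − 2464533.01125 = 76000.69875
Sxy = Σxy − (Σx)(Σy)/n = 107190.7 − 101016.825 = 6173.875
b = Sxy/Sxx = 6173.875/76000.69875 = 0.081234
a = ȳ − b·x̄ = 22.75 − 0.081234·555.0375 = -22.338166

-22.338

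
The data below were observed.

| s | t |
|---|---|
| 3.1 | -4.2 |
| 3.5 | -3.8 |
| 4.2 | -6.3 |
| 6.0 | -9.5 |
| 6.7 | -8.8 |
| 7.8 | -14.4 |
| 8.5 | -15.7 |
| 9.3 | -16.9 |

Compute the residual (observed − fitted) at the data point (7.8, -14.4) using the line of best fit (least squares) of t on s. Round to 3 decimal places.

-0.871

n = 8, Σx = 49.1, Σy = -79.6, Σxy = -571.68, Σx² = 339.97
Sxx = Σx² − (Σx)²/n = 339.97 − 301.35125 = 38.61875
Sxy = Σxy − (Σx)(Σy)/n = -571.68 − (-488.545) = -83.135
b = Sxy/Sxx = -83.135/38.61875 = -2.152711
a = ȳ − b·x̄ = -9.95 − (-2.152711)·6.1375 = 3.262263
ŷ(7.8) = 3.262263 + (-2.152711)·7.8 = -13.528882
residual = y − ŷ = -14.4 − (-13.528882) = -0.871118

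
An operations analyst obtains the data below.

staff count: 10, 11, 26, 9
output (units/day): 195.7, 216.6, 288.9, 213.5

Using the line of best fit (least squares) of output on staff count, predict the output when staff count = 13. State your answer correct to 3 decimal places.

223.692

n = 4, Σx = 56, Σy = 914.7, Σxy = 13772.5, Σx² = 978
Sxx = Σx² − (Σx)²/n = 978 − 784 = 194
Sxy = Σxy − (Σx)(Σy)/n = 13772.5 − 12805.8 = 966.7
b = Sxy/Sxx = 966.7/194 = 4.982990
a = ȳ − b·x̄ = 228.675 − 4.982990·14 = 158.913144
ŷ(13) = a + b·13 = 158.913144 + 4.982990·13 = 223.692010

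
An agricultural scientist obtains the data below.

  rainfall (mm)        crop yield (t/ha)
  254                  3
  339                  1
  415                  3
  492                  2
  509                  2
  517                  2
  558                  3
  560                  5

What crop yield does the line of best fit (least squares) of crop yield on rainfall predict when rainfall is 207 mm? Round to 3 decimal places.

1.778

n = 8, Σx = 3644, Σy = 21, Σxy = 9856, Σx² = 1745060
Sxx = Σx² − (Σx)²/n = 1745060 − 1659842 = 85218
Sxy = Σxy − (Σx)(Σy)/n = 9856 − 9565.5 = 290.5
b = Sxy/Sxx = 290.5/85218 = 0.003409
a = ȳ − b·x̄ = 2.625 − 0.003409·455.5 = 1.072244
ŷ(207) = a + b·207 = 1.072244 + 0.003409·207 = 1.777887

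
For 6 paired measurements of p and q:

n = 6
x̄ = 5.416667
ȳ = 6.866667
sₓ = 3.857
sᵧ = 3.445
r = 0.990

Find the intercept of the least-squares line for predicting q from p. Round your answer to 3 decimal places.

b = r · sᵧ/sₓ = 0.99 · 3.445/3.857 = 0.884249
a = ȳ − b·x̄ = 6.866667 − 0.884249·5.416667 = 2.076982

2.077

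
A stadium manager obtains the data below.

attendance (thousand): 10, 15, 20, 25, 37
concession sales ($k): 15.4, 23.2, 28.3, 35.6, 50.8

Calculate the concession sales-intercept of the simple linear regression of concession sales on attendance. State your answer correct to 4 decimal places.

2.8889

n = 5, Σx = 107, Σy = 153.3, Σxy = 3837.6, Σx² = 2719
Sxx = Σx² − (Σx)²/n = 2719 − 2289.8 = 429.2
Sxy = Σxy − (Σx)(Σy)/n = 3837.6 − 3280.62 = 556.98
b = Sxy/Sxx = 556.98/429.2 = 1.297717
a = ȳ − b·x̄ = 30.66 − 1.297717·21.4 = 2.888863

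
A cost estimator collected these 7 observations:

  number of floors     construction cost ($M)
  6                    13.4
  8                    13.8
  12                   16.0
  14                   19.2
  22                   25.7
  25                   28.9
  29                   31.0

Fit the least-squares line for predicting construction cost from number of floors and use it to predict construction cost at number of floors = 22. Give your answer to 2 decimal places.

25.62

n = 7, Σx = 116, Σy = 148, Σxy = 2838.5, Σx² = 2390
Sxx = Σx² − (Σx)²/n = 2390 − 1922.285714 = 467.714286
Sxy = Σxy − (Σx)(Σy)/n = 2838.5 − 2452.571429 = 385.928571
b = Sxy/Sxx = 385.928571/467.714286 = 0.825137
a = ȳ − b·x̄ = 21.142857 − 0.825137·16.571429 = 7.469151
ŷ(22) = a + b·22 = 7.469151 + 0.825137·22 = 25.622175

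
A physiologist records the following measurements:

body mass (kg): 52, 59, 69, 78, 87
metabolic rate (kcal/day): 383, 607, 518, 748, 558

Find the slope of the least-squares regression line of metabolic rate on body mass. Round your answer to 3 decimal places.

n = 5, Σx = 345, Σy = 2814, Σxy = 198361, Σx² = 24599
Sxx = Σx² − (Σx)²/n = 24599 − 23805 = 794
Sxy = Σxy − (Σx)(Σy)/n = 198361 − 194166 = 4195
b = Sxy/Sxx = 4195/794 = 5.283375

5.283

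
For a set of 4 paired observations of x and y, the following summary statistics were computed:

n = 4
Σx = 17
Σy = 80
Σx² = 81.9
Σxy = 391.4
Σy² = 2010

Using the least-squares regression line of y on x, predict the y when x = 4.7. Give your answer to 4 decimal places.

Sxx = Σx² − (Σx)²/n = 81.9 − 72.25 = 9.65
Sxy = Σxy − (Σx)(Σy)/n = 391.4 − 340 = 51.4
b = Sxy/Sxx = 51.4/9.65 = 5.326425
a = ȳ − b·x̄ = 20 − 5.326425·4.25 = -2.637306
ŷ(4.7) = a + b·4.7 = -2.637306 + 5.326425·4.7 = 22.396891

22.3969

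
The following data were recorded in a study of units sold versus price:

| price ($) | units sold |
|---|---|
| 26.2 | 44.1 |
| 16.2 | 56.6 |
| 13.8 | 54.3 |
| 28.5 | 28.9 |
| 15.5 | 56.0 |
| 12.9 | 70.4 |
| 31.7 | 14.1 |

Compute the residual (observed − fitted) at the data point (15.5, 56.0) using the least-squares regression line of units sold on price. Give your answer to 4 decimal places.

n = 7, Σx = 144.8, Σy = 324.4, Σxy = 5868.46, Σx² = 3363.12
Sxx = Σx² − (Σx)²/n = 3363.12 − 2995.291429 = 367.828571
Sxy = Σxy − (Σx)(Σy)/n = 5868.46 − 6710.445714 = -841.985714
b = Sxy/Sxx = -841.985714/367.828571 = -2.289071
a = ȳ − b·x̄ = 46.342857 − (-2.289071)·20.685714 = 93.693926
ŷ(15.5) = 93.693926 + (-2.289071)·15.5 = 58.213325
residual = y − ŷ = 56.0 − 58.213325 = -2.213325

-2.2133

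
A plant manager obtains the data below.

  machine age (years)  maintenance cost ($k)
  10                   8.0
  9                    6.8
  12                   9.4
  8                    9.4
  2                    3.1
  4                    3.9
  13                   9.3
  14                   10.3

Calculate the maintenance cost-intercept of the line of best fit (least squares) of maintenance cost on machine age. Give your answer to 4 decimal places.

2.2179

n = 8, Σx = 72, Σy = 60.2, Σxy = 616.1, Σx² = 774
Sxx = Σx² − (Σx)²/n = 774 − 648 = 126
Sxy = Σxy − (Σx)(Σy)/n = 616.1 − 541.8 = 74.3
b = Sxy/Sxx = 74.3/126 = 0.589683
a = ȳ − b·x̄ = 7.525 − 0.589683·9 = 2.217857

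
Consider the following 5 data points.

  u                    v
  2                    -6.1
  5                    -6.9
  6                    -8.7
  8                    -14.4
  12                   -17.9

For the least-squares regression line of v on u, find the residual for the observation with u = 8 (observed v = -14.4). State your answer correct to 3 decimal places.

-1.761

n = 5, Σx = 33, Σy = -54, Σxy = -428.9, Σx² = 273
Sxx = Σx² − (Σx)²/n = 273 − 217.8 = 55.2
Sxy = Σxy − (Σx)(Σy)/n = -428.9 − (-356.4) = -72.5
b = Sxy/Sxx = -72.5/55.2 = -1.313406
a = ȳ − b·x̄ = -10.8 − (-1.313406)·6.6 = -2.131522
ŷ(8) = -2.131522 + (-1.313406)·8 = -12.638768
residual = y − ŷ = -14.4 − (-12.638768) = -1.761232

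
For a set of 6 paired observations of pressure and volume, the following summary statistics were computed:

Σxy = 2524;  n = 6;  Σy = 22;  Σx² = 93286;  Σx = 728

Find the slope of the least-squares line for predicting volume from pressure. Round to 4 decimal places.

-0.0293

Sxx = Σx² − (Σx)²/n = 93286 − 88330.666667 = 4955.333333
Sxy = Σxy − (Σx)(Σy)/n = 2524 − 2669.333333 = -145.333333
b = Sxy/Sxx = -145.333333/4955.333333 = -0.029329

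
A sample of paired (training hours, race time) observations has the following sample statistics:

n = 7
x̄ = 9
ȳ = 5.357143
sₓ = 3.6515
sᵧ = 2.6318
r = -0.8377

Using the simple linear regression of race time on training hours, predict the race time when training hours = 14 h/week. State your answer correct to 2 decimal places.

b = r · sᵧ/sₓ = -0.8377 · 2.6318/3.6515 = -0.603768
a = ȳ − b·x̄ = 5.357143 − (-0.603768)·9 = 10.791055
ŷ(14) = a + b·14 = 10.791055 + (-0.603768)·14 = 2.338303

2.34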